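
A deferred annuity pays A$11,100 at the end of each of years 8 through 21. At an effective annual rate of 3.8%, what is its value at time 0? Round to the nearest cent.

Value one period before first payment (t=7): 11100 × [1 − (1+0.038)^(−14)] / 0.038 = 11100 × 10.703972 = 118,814.0935
PV₀ = 118,814.0935 / (1+0.038)^7 = 118,814.0935 / 1.298319 = 91,513.7779

A$91,513.78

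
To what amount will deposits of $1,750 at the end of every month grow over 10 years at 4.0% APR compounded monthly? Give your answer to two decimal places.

With 12 periods per year: i = 0.00333333, n = 120.
FV = 1750 × [(1+0.00333333)^120 − 1] / 0.00333333 = 1750 × 147.249805 = 257,687.1583

$257,687.16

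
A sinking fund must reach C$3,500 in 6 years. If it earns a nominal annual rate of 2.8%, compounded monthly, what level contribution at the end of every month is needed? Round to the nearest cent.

C$44.70

With 12 periods per year: i = 0.00233333, n = 72.
FV-annuity factor = 78.302202; PMT = 3500 / 78.302202 = 44.6986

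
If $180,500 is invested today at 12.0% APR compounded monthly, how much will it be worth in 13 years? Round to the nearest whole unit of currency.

i = 0.12/12 = 0.01 per month; n = 13·12 = 156.
FV = PV·(1+i)^n = 180,500 × 4.722091 = 852,337.3429

$852,337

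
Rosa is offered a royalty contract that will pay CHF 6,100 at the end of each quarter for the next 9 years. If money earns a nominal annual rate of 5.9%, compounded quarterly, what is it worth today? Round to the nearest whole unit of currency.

With 4 periods per year: i = 0.01475, n = 36.
Annuity factor a(36|0.01475) = 27.776174; PV = 6100 × 27.776174 = 169,434.6600

CHF 169,435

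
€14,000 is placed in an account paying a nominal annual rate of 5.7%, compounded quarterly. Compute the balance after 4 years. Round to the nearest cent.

With 4 periods per year: i = 0.01425, n = 16.
14,000 × (1+0.01425)^16 = 14,000 × 1.254066 = 17,556.9187

€17,556.92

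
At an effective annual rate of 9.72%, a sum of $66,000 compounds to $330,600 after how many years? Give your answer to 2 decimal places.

(1+i)^n = 330600/66000 = 5.00909, so n = ln 5.00909 / ln 1.0972 = 17.3699 years

17.37 years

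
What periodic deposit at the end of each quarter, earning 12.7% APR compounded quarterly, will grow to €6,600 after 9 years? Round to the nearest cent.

Periodic rate i = 0.127/4 = 0.03175; n = 9 × 4 = 36 periods.
PMT = 6600 / ( [(1+0.03175)^36 − 1] / 0.03175 ) = 6600 / 65.540960 = 100.7004

€100.70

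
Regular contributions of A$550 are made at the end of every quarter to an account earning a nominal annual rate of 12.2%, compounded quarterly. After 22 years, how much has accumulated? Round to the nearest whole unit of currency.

A$235,647

With 4 periods per year: i = 0.0305, n = 88.
FV = PMT · [(1+i)^n − 1] / i = 550 · 428.449775 = 235,647.3762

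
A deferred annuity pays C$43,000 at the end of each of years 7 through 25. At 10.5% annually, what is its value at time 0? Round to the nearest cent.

C$191,214.10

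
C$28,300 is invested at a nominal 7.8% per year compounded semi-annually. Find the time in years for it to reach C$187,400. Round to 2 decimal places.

Periodic rate i = 0.078/2 = 0.039.
(1+i)^n = 187400/28300 = 6.62191, so n = ln 6.62191 / ln 1.039 = 49.4105 half-years
= 49.4105/2 years

24.71 years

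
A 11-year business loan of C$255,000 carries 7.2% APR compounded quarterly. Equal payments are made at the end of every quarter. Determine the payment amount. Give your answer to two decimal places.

With 4 periods per year: i = 0.018, n = 44.
Annuity-PV factor = 30.214467; PMT = 255000 / 30.214467 = 8,439.6656

C$8,439.67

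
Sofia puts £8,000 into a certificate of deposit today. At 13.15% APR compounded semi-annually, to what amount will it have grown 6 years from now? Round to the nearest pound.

£17,177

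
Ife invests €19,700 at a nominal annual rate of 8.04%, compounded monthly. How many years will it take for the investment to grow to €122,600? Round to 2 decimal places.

Periodic rate i = 0.0804/12 = 0.0067.
n = ln(122600/19700) / ln(1+0.0067) = ln(6.22335) / 0.006678 = 273.7950 months
= 273.7950/12 years

22.82 years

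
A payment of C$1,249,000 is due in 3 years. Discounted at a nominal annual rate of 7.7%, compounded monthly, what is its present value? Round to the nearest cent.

With 12 periods per year: i = 0.00641667, n = 36.
PV = FV·(1+i)^(−n) = 1,249,000 × 0.794325 = 992,112.4720

C$992,112.47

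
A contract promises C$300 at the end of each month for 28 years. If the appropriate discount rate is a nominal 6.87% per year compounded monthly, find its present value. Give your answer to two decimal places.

C$44,704.79

With 12 periods per year: i = 0.005725, n = 336.
Annuity factor a(336|0.005725) = 149.015959; PV = 300 × 149.015959 = 44,704.7878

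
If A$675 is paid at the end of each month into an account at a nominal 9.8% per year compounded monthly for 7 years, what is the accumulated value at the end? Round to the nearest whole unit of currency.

Periodic rate i = 0.098/12 = 0.00816667; n = 7 × 12 = 84 periods.
FV = 675 × [(1+0.00816667)^84 − 1] / 0.00816667 = 675 × 120.028404 = 81,019.1725

A$81,019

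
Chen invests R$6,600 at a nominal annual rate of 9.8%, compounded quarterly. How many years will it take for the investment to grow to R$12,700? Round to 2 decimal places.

6.76 years

Periodic rate i = 0.098/4 = 0.0245.
n = ln(12700/6600) / ln(1+0.0245) = ln(1.92424) / 0.024205 = 27.0416 quarters
= 27.0416/4 years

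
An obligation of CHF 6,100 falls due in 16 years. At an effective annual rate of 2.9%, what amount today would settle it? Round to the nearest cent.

Discount factor = (1+0.029)^(−16) = 0.632928; PV = 6,100 × 0.632928 = 3,860.8581

CHF 3,860.86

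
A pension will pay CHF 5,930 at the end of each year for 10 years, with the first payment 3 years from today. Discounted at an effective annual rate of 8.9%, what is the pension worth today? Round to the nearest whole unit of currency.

CHF 32,232

PV at t=2 (ordinary 10-year annuity): 5930 × a(10|0.089) = 5930 × 6.446003 = 38,224.7959
Discount back 2 years: 38,224.7959 × (1+0.089)^(−2) = 38,224.7959 × 0.843226 = 32,232.1604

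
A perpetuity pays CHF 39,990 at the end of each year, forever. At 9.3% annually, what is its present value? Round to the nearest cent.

CHF 430,000.00

PV = PMT / i = 39990 / 0.093 = 430,000.0000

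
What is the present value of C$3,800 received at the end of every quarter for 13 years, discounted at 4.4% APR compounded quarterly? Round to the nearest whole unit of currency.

C$149,872

With 4 periods per year: i = 0.011, n = 52.
PV = PMT · [1 − (1+i)^(−n)] / i = 3800 · 39.439914 = 149,871.6727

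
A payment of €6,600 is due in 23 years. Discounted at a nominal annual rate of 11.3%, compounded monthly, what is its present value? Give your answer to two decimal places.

With 12 periods per year: i = 0.00941667, n = 276.
Discount factor = (1+0.00941667)^(−276) = 0.075258; PV = 6,600 × 0.075258 = 496.6997

€496.70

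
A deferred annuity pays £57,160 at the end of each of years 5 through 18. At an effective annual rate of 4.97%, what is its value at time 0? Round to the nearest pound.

Value one period before first payment (t=4): 57160 × [1 − (1+0.0497)^(−14)] / 0.0497 = 57160 × 9.917655 = 566,893.1436
PV₀ = 566,893.1436 / (1+0.0497)^4 = 566,893.1436 / 1.214118 = 466,917.7839

£466,918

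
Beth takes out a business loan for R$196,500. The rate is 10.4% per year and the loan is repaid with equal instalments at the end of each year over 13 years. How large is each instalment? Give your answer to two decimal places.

Annuity-PV factor = 6.958524; PMT = 196500 / 6.958524 = 28,238.7456

R$28,238.75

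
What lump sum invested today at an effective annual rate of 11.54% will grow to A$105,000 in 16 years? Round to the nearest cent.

Discount factor = (1+0.1154)^(−16) = 0.174225; PV = 105,000 × 0.174225 = 18,293.5949

A$18,293.59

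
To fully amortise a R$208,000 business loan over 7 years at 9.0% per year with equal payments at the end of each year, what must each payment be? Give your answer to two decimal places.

R$41,327.63

PMT = 208000 / ( [1 − (1+0.09)^(−7)] / 0.09 ) = 208000 / 5.032953 = 41,327.6275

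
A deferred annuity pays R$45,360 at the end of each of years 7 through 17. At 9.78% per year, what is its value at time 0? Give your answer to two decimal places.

R$170,031.02

PV at t=6 (ordinary 11-year annuity): 45360 × a(11|0.0978) = 45360 × 6.561369 = 297,623.7018
Discount back 6 years: 297,623.7018 × (1+0.0978)^(−6) = 297,623.7018 × 0.571295 = 170,031.0182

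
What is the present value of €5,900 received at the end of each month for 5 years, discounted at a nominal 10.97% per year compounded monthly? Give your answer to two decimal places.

Periodic rate i = 0.1097/12 = 0.00914167; n = 5 × 12 = 60 periods.
Annuity factor a(60|0.00914167) = 46.024698; PV = 5900 × 46.024698 = 271,545.7167

€271,545.72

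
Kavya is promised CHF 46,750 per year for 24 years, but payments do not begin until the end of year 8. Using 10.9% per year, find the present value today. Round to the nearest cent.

CHF 190,533.23

PV at t=7 (ordinary 24-year annuity): 46750 × a(24|0.109) = 46750 × 8.408334 = 393,089.6030
PV₀ = 393,089.6030 / (1+0.109)^7 = 393,089.6030 / 2.063103 = 190,533.2318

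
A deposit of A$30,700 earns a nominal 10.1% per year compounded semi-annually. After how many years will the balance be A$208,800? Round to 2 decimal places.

19.46 years

Periodic rate i = 0.101/2 = 0.0505.
(1+i)^n = 208800/30700 = 6.80130, so n = ln 6.80130 / ln 1.0505 = 38.9133 half-years
= 38.9133/2 years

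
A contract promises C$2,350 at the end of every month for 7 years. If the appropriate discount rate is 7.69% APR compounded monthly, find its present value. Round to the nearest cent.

i = 0.0769/12 = 0.00640833 per month; n = 7·12 = 84.
Annuity factor a(84|0.00640833) = 64.799503; PV = 2350 × 64.799503 = 152,278.8326

C$152,278.83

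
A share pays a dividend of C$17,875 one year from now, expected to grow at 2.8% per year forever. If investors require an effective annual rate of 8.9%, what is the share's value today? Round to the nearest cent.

PV = PMT / (i − g) = 17875 / (0.089 − 0.028) = 17875 / 0.061000 = 293,032.7869

C$293,032.79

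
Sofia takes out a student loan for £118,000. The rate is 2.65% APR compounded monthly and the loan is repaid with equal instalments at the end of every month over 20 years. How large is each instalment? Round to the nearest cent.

Periodic rate i = 0.0265/12 = 0.00220833; n = 20 × 12 = 240 periods.
Annuity-PV factor = 186.136293; PMT = 118000 / 186.136293 = 633.9441

£633.94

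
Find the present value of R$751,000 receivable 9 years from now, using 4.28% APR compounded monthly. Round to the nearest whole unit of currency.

i = 0.0428/12 = 0.00356667 per month; n = 9·12 = 108.
PV = FV·(1+i)^(−n) = 751,000 × 0.680781 = 511,266.4908

R$511,266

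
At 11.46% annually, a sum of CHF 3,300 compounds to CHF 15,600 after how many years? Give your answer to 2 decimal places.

14.32 years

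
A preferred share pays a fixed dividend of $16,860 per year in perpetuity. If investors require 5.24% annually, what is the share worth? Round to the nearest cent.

PV = PMT / i = 16860 / 0.0524 = 321,755.7252

$321,755.73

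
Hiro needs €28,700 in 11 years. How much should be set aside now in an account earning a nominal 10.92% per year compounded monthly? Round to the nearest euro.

€8,681

With 12 periods per year: i = 0.0091, n = 132.
Discount factor = (1+0.0091)^(−132) = 0.302472; PV = 28,700 × 0.302472 = 8,680.9385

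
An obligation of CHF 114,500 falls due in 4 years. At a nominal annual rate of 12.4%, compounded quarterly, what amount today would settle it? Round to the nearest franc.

CHF 70,253

Periodic rate i = 0.124/4 = 0.031; n = 4 × 4 = 16 periods.
PV = 114,500 / (1 + 0.031)^16 = 114,500 / 1.629816 = 70,253.3183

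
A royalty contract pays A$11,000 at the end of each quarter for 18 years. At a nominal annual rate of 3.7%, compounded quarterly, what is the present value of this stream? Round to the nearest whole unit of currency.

Periodic rate i = 0.037/4 = 0.00925; n = 18 × 4 = 72 periods.
Annuity factor a(72|0.00925) = 52.396245; PV = 11000 × 52.396245 = 576,358.6907

A$576,359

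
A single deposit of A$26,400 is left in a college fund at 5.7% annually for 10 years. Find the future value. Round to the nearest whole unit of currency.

A$45,957

FV = PV·(1+i)^n = 26,400 × 1.740804 = 45,957.2253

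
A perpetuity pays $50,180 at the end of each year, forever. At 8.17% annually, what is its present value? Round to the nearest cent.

$614,198.29

PV = C/r = 50180/0.0817 = 614,198.2864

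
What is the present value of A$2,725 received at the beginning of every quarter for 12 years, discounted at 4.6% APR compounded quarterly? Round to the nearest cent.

i = 0.046/4 = 0.0115 per quarter; n = 12·4 = 48.
PV = 2725 × [1 − (1+0.0115)^(−48)] / 0.0115 × (1+i) = 2725 × 37.151638 = 101,238.2124
Payments are at the start of each period, so multiply by (1+i).

A$101,238.21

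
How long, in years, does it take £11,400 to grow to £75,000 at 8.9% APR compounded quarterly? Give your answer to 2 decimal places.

21.40 years

Periodic rate i = 0.089/4 = 0.02225.
(1+i)^n = 75000/11400 = 6.57895, so n = ln 6.57895 / ln 1.02225 = 85.6070 quarters
= 85.6070/4 years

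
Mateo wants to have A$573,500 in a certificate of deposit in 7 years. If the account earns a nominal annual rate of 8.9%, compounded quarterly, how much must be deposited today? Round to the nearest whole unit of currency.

A$309,695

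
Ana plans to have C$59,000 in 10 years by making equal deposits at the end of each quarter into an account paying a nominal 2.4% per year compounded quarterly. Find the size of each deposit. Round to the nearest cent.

C$1,309.47

With 4 periods per year: i = 0.006, n = 40.
FV-annuity factor = 45.056304; PMT = 59000 / 45.056304 = 1,309.4727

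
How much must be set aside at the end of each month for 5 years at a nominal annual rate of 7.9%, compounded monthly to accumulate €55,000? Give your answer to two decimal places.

Periodic rate i = 0.079/12 = 0.00658333; n = 5 × 12 = 60 periods.
PMT = 55000 / ( [(1+0.00658333)^60 − 1] / 0.00658333 ) = 55000 / 73.285649 = 750.4880

€750.49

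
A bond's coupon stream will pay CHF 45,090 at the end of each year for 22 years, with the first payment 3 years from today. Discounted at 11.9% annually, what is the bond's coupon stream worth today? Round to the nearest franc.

PV at t=2 (ordinary 22-year annuity): 45090 × a(22|0.119) = 45090 × 7.695104 = 346,972.2358
Discount back 2 years: 346,972.2358 × (1+0.119)^(−2) = 346,972.2358 × 0.798619 = 277,098.7404

CHF 277,099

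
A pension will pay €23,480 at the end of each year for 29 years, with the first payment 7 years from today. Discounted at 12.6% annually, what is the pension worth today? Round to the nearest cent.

€88,504.37

PV at t=6 (ordinary 29-year annuity): 23480 × a(29|0.126) = 23480 × 7.682401 = 180,382.7808
PV₀ = 180,382.7808 / (1+0.126)^6 = 180,382.7808 / 2.038123 = 88,504.3740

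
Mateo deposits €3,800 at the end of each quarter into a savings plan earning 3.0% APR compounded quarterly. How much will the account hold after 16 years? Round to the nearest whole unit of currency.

€310,679

i = 0.03/4 = 0.0075 per quarter; n = 16·4 = 64.
Accumulation factor s(64|0.0075) = 81.757670; FV = 3800 × 81.757670 = 310,679.1445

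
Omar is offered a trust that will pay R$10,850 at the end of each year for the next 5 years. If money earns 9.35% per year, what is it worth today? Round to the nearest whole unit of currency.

R$41,822

PV = PMT · [1 − (1+i)^(−n)] / i = 10850 · 3.854583 = 41,822.2270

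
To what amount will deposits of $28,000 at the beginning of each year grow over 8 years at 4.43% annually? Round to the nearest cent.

$273,590.89

FV = PMT · [(1+i)^n − 1] / i × (1+i) = 28000 · 9.771103 = 273,590.8914
Payments are at the start of each period, so multiply by (1+i).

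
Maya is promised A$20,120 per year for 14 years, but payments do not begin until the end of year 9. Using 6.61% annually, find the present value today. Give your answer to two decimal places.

A$107,956.41

Value one period before first payment (t=8): 20120 × [1 − (1+0.0661)^(−14)] / 0.0661 = 20120 × 8.953730 = 180,149.0464
PV₀ = 180,149.0464 / (1+0.0661)^8 = 180,149.0464 / 1.668720 = 107,956.4067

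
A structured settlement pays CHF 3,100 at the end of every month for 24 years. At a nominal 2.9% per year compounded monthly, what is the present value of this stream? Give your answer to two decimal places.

i = 0.029/12 = 0.00241667 per month; n = 24·12 = 288.
Annuity factor a(288|0.00241667) = 207.312651; PV = 3100 × 207.312651 = 642,669.2183

CHF 642,669.22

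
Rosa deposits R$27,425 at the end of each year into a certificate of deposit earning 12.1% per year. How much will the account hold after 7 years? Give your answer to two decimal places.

FV = 27425 × [(1+0.121)^7 − 1] / 0.121 = 27425 × 10.120126 = 277,544.4520

R$277,544.45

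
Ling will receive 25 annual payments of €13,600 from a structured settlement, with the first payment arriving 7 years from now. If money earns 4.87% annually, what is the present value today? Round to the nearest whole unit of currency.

€145,996

PV at t=6 (ordinary 25-year annuity): 13600 × a(25|0.0487) = 13600 × 14.279428 = 194,200.2184
Discount back 6 years: 194,200.2184 × (1+0.0487)^(−6) = 194,200.2184 × 0.751783 = 145,996.3862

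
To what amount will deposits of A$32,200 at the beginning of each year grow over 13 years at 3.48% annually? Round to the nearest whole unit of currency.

Accumulation factor s(13|0.0348) × (1+i) = 16.652901; FV = 32200 × 16.652901 = 536,223.3999
(Beginning-of-period payments → annuity-due factor ×(1+i).)

A$536,223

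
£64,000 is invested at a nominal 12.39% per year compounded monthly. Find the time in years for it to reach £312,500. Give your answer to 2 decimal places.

Periodic rate i = 0.1239/12 = 0.010325.
n = ln(312500/64000) / ln(1+0.010325) = ln(4.88281) / 0.010272 = 154.3723 months
= 154.3723/12 years

12.86 years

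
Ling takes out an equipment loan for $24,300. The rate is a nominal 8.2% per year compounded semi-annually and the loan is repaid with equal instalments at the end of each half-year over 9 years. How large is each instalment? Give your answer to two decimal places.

$1,935.17

Periodic rate i = 0.082/2 = 0.041; n = 9 × 2 = 18 periods.
PMT = 24300 / ( [1 − (1+0.041)^(−18)] / 0.041 ) = 24300 / 12.557022 = 1,935.1722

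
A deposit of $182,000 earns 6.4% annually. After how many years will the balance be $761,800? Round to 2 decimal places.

(1+i)^n = 761800/182000 = 4.18571, so n = ln 4.18571 / ln 1.064 = 23.0784 years

23.08 years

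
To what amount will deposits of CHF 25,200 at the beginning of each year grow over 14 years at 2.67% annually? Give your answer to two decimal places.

FV = PMT · [(1+i)^n − 1] / i × (1+i) = 25200 · 17.155443 = 432,317.1649
(annuity-due: payments at period start, so ×(1+i).)

CHF 432,317.16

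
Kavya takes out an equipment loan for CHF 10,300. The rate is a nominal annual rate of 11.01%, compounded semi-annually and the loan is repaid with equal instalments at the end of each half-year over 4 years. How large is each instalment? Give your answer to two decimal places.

CHF 1,626.32

Periodic rate i = 0.1101/2 = 0.05505; n = 4 × 2 = 8 periods.
Annuity-PV factor = 6.333299; PMT = 10300 / 6.333299 = 1,626.3245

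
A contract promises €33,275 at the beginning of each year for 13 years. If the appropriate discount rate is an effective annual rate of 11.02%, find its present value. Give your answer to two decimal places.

PV = 33275 × [1 − (1+0.1102)^(−13)] / 0.1102 × (1+i) = 33275 × 7.486175 = 249,102.4738
Payments are at the start of each period, so multiply by (1+i).

€249,102.47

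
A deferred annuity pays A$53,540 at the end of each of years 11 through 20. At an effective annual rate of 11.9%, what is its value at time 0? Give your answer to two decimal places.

Value one period before first payment (t=10): 53540 × [1 − (1+0.119)^(−10)] / 0.119 = 53540 × 5.673427 = 303,755.2913
Discount back 10 years: 303,755.2913 × (1+0.119)^(−10) = 303,755.2913 × 0.324862 = 98,678.6017

A$98,678.60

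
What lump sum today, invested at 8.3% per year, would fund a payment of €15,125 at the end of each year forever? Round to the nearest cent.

PV = PMT / i = 15125 / 0.083 = 182,228.9157

€182,228.92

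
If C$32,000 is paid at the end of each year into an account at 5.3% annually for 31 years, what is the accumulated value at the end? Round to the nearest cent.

C$2,389,549.64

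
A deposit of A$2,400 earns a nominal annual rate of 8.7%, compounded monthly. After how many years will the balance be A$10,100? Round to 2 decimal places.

Periodic rate i = 0.087/12 = 0.00725.
n = ln(10100/2400) / ln(1+0.00725) = ln(4.20833) / 0.007224 = 198.9338 months
= 198.9338/12 years

16.58 years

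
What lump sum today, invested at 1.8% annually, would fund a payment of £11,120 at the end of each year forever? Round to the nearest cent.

PV = C/r = 11120/0.018 = 617,777.7778

£617,777.78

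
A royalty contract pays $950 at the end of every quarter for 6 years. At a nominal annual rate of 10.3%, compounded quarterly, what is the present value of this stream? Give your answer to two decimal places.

$16,850.80

With 4 periods per year: i = 0.02575, n = 24.
PV = PMT · [1 − (1+i)^(−n)] / i = 950 · 17.737687 = 16,850.8024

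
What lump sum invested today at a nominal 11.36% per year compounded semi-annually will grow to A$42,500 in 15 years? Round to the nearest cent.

A$8,102.23

With 2 periods per year: i = 0.0568, n = 30.
Discount factor = (1+0.0568)^(−30) = 0.190641; PV = 42,500 × 0.190641 = 8,102.2342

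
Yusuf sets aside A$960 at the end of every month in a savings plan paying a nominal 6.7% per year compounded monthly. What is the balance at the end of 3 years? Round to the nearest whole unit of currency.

Periodic rate i = 0.067/12 = 0.00558333; n = 3 × 12 = 36 periods.
FV = PMT · [(1+i)^n − 1] / i = 960 · 39.750709 = 38,160.6810

A$38,161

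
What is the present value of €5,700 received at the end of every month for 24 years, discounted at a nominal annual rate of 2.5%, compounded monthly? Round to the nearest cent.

€1,233,513.90

i = 0.025/12 = 0.00208333 per month; n = 24·12 = 288.
PV = 5700 × [1 − (1+0.00208333)^(−288)] / 0.00208333 = 5700 × 216.405948 = 1,233,513.9046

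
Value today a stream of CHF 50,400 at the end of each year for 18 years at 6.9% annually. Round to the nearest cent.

CHF 510,657.52

PV = PMT · [1 − (1+i)^(−n)] / i = 50400 · 10.132094 = 510,657.5240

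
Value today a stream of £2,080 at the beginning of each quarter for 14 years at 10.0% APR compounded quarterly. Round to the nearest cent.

Periodic rate i = 0.1/4 = 0.025; n = 14 × 4 = 56 periods.
PV = 2080 × [1 − (1+0.025)^(−56)] / 0.025 × (1+i) = 2080 × 30.713979 = 63,885.0769
(annuity-due: payments at period start, so ×(1+i).)

£63,885.08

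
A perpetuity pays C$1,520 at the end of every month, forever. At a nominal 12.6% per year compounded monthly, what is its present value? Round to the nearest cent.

Periodic rate i = 0.126/12 = 0.0105.
PV = PMT / i = 1520 / 0.0105 = 144,761.9048

C$144,761.90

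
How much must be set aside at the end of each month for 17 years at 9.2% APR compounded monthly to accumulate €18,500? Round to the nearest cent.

i = 0.092/12 = 0.00766667 per month; n = 17·12 = 204.
PMT = 18500 / ( [(1+0.00766667)^204 − 1] / 0.00766667 ) = 18500 / 489.062606 = 37.8275

€37.83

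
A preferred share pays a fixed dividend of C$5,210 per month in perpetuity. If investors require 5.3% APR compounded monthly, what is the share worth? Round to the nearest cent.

C$1,179,622.64

Periodic rate i = 0.053/12 = 0.00441667.
PV = C/r = 5210/0.00441667 = 1,179,622.6415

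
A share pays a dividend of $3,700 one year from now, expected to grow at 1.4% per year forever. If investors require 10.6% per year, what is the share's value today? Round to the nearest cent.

$40,217.39

PV = PMT / (i − g) = 3700 / (0.106 − 0.014) = 3700 / 0.092000 = 40,217.3913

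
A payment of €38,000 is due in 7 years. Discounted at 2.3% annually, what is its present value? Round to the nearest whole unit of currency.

€32,408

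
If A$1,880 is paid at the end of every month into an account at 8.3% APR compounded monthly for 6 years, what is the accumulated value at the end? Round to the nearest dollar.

Periodic rate i = 0.083/12 = 0.00691667; n = 6 × 12 = 72 periods.
Accumulation factor s(72|0.00691667) = 92.907282; FV = 1880 × 92.907282 = 174,665.6908

A$174,666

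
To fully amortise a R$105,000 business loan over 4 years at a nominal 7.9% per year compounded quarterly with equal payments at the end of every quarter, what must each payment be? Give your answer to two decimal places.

With 4 periods per year: i = 0.01975, n = 16.
PMT = 105000 / ( [1 − (1+0.01975)^(−16)] / 0.01975 ) = 105000 / 13.604637 = 7,717.9569

R$7,717.96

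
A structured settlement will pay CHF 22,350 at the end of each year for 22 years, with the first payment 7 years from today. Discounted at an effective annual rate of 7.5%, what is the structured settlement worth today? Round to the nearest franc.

Value one period before first payment (t=6): 22350 × [1 − (1+0.075)^(−22)] / 0.075 = 22350 × 10.617191 = 237,294.2190
Discount back 6 years: 237,294.2190 × (1+0.075)^(−6) = 237,294.2190 × 0.647962 = 153,757.5225

CHF 153,758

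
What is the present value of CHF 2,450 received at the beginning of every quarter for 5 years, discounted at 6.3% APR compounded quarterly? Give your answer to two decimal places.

CHF 42,411.44

i = 0.063/4 = 0.01575 per quarter; n = 5·4 = 20.
PV = 2450 × [1 − (1+0.01575)^(−20)] / 0.01575 × (1+i) = 2450 × 17.310791 = 42,411.4371
(Beginning-of-period payments → annuity-due factor ×(1+i).)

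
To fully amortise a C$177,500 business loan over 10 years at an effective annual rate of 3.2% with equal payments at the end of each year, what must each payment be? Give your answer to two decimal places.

C$21,021.36

PMT = 177500 / ( [1 − (1+0.032)^(−10)] / 0.032 ) = 177500 / 8.443794 = 21,021.3568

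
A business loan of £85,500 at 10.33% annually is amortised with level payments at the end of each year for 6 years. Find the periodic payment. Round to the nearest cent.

£19,821.66

Annuity-PV factor = 4.313463; PMT = 85500 / 4.313463 = 19,821.6591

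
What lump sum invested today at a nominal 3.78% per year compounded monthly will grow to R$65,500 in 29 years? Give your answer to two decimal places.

R$21,923.81

With 12 periods per year: i = 0.00315, n = 348.
PV = FV·(1+i)^(−n) = 65,500 × 0.334715 = 21,923.8052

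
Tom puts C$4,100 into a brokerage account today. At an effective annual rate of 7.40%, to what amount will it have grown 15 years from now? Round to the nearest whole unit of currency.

C$11,963

4,100 × (1+0.074)^15 = 4,100 × 2.917858 = 11,963.2197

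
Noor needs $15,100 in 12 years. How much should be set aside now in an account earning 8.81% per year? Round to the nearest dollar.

$5,482

PV = FV·(1+i)^(−n) = 15,100 × 0.363057 = 5,482.1539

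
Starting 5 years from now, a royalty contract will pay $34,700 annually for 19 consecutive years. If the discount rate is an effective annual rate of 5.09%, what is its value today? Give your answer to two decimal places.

$341,320.77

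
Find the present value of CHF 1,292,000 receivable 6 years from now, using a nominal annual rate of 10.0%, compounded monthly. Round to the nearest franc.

With 12 periods per year: i = 0.00833333, n = 72.
Discount factor = (1+0.00833333)^(−72) = 0.550178; PV = 1,292,000 × 0.550178 = 710,829.7017

CHF 710,830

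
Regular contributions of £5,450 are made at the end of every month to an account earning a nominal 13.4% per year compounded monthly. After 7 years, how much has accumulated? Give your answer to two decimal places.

£752,402.38

With 12 periods per year: i = 0.0111667, n = 84.
FV = PMT · [(1+i)^n − 1] / i = 5450 · 138.055482 = 752,402.3793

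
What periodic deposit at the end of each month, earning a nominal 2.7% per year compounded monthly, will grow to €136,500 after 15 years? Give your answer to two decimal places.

€615.95

i = 0.027/12 = 0.00225 per month; n = 15·12 = 180.
PMT = 136500 / ( [(1+0.00225)^180 − 1] / 0.00225 ) = 136500 / 221.609137 = 615.9493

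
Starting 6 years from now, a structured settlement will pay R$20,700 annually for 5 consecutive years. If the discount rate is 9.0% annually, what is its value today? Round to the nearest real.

R$52,330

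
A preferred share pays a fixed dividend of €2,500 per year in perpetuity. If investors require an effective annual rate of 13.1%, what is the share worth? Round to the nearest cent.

€19,083.97

PV = PMT / i = 2500 / 0.131 = 19,083.9695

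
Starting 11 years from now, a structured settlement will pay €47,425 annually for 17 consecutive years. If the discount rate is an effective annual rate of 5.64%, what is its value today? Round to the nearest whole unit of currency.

€294,641

PV at t=10 (ordinary 17-year annuity): 47425 × a(17|0.0564) = 47425 × 10.753986 = 510,007.8062
Discount back 10 years: 510,007.8062 × (1+0.0564)^(−10) = 510,007.8062 × 0.577718 = 294,640.8089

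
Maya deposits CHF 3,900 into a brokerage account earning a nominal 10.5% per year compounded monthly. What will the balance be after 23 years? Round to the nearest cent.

CHF 43,184.09

i = 0.105/12 = 0.00875 per month; n = 23·12 = 276.
3,900 × (1+0.00875)^276 = 3,900 × 11.072844 = 43,184.0908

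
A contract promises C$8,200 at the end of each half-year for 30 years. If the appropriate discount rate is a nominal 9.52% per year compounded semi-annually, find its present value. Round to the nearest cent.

Periodic rate i = 0.0952/2 = 0.0476; n = 30 × 2 = 60 periods.
PV = 8200 × [1 − (1+0.0476)^(−60)] / 0.0476 = 8200 × 19.718184 = 161,689.1062

C$161,689.11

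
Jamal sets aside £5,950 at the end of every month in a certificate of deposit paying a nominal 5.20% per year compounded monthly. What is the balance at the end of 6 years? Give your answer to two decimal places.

£501,494.57

i = 0.052/12 = 0.00433333 per month; n = 6·12 = 72.
Accumulation factor s(72|0.00433333) = 84.284802; FV = 5950 × 84.284802 = 501,494.5720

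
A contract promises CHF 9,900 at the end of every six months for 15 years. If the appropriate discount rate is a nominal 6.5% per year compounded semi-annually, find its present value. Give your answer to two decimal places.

CHF 187,920.98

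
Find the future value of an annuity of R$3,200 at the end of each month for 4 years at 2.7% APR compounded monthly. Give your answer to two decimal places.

With 12 periods per year: i = 0.00225, n = 48.
Accumulation factor s(48|0.00225) = 50.627822; FV = 3200 × 50.627822 = 162,009.0304

R$162,009.03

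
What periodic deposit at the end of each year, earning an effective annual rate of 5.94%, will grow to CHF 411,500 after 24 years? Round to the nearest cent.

PMT = 411500 / ( [(1+0.0594)^24 − 1] / 0.0594 ) = 411500 / 50.408869 = 8,163.2461

CHF 8,163.25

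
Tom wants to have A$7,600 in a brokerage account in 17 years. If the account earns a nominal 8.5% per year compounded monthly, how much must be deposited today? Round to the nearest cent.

Periodic rate i = 0.085/12 = 0.00708333; n = 17 × 12 = 204 periods.
Discount factor = (1+0.00708333)^(−204) = 0.236950; PV = 7,600 × 0.236950 = 1,800.8196

A$1,800.82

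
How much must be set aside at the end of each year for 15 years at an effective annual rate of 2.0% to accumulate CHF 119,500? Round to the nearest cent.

CHF 6,910.14

FV-annuity factor = 17.293417; PMT = 119500 / 17.293417 = 6,910.1439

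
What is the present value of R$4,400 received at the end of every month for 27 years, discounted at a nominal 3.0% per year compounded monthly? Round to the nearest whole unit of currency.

R$976,258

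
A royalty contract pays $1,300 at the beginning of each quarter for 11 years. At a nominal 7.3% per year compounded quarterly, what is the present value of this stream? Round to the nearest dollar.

$39,803

i = 0.073/4 = 0.01825 per quarter; n = 11·4 = 44.
Annuity factor a(44|0.01825) × (1+i) = 30.617918; PV = 1300 × 30.617918 = 39,803.2933
(Beginning-of-period payments → annuity-due factor ×(1+i).)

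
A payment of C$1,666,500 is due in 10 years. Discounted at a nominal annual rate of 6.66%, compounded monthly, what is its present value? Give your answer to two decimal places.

C$857,758.20

Periodic rate i = 0.0666/12 = 0.00555; n = 10 × 12 = 120 periods.
Discount factor = (1+0.00555)^(−120) = 0.514706; PV = 1,666,500 × 0.514706 = 857,758.1969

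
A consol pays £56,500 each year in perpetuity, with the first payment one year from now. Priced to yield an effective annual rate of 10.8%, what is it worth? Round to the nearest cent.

£523,148.15

PV = PMT / i = 56500 / 0.108 = 523,148.1481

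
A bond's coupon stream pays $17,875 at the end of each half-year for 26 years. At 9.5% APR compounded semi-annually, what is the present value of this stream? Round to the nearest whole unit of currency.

$342,623

i = 0.095/2 = 0.0475 per half-year; n = 26·2 = 52.
PV = PMT · [1 − (1+i)^(−n)] / i = 17875 · 19.167695 = 342,622.5479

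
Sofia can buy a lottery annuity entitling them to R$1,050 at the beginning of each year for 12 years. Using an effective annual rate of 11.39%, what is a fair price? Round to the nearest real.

R$7,454

PV = PMT · [1 − (1+i)^(−n)] / i × (1+i) = 1050 · 7.099426 = 7,454.3974
Payments are at the start of each period, so multiply by (1+i).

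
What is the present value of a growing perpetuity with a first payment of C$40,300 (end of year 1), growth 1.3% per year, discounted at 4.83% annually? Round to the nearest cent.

PV = D₁/(r − g) = 40300/(0.0483 − 0.013) = 1,141,643.0595

C$1,141,643.06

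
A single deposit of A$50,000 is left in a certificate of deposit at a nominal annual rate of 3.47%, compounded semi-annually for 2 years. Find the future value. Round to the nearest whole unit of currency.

A$53,561

i = 0.0347/2 = 0.01735 per half-year; n = 2·2 = 4.
FV = 50,000 × (1 + 0.01735)^4 = 53,561.3558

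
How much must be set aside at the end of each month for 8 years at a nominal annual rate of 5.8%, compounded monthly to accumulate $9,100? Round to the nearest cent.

i = 0.058/12 = 0.00483333 per month; n = 8·12 = 96.
PMT = 9100 / ( [(1+0.00483333)^96 − 1] / 0.00483333 ) = 9100 / 121.788889 = 74.7195

$74.72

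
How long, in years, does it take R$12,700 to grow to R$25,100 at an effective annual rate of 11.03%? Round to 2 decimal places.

n = ln(25100/12700) / ln(1+0.1103) = ln(1.97638) / 0.104630 = 6.5112 years

6.51 years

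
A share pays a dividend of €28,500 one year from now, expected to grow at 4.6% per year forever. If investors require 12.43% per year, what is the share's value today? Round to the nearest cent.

PV = D₁/(r − g) = 28500/(0.1243 − 0.046) = 363,984.6743

€363,984.67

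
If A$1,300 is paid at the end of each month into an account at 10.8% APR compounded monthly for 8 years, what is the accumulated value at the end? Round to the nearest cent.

Periodic rate i = 0.108/12 = 0.009; n = 8 × 12 = 96 periods.
FV = 1300 × [(1+0.009)^96 − 1] / 0.009 = 1300 × 151.497794 = 196,947.1324

A$196,947.13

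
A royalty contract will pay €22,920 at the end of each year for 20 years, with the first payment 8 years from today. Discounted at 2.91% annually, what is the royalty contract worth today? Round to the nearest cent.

€281,294.69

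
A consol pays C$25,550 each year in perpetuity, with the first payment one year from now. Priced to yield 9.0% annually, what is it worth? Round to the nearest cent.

C$283,888.89

PV = C/r = 25550/0.09 = 283,888.8889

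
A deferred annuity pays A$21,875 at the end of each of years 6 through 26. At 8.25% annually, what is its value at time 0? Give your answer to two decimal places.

A$144,626.09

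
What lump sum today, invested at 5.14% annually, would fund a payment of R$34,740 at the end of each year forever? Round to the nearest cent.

R$675,875.49

PV = C/r = 34740/0.0514 = 675,875.4864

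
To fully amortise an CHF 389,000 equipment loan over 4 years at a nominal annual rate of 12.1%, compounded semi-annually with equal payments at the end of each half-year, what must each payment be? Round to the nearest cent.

CHF 62,767.00

Periodic rate i = 0.121/2 = 0.0605; n = 4 × 2 = 8 periods.
Annuity-PV factor = 6.197524; PMT = 389000 / 6.197524 = 62,767.0013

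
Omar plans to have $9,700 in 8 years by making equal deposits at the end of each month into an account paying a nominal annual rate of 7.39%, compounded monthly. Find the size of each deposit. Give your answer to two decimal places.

Periodic rate i = 0.0739/12 = 0.00615833; n = 8 × 12 = 96 periods.
PMT = 9700 / ( [(1+0.00615833)^96 − 1] / 0.00615833 ) = 9700 / 130.373419 = 74.4017

$74.40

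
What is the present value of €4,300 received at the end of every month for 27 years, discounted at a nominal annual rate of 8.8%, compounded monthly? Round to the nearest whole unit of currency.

€531,403

i = 0.088/12 = 0.00733333 per month; n = 27·12 = 324.
PV = PMT · [1 − (1+i)^(−n)] / i = 4300 · 123.582188 = 531,403.4094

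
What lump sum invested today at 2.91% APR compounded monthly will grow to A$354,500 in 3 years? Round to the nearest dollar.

Periodic rate i = 0.0291/12 = 0.002425; n = 3 × 12 = 36 periods.
PV = 354,500 / (1 + 0.002425)^36 = 354,500 / 1.091109 = 324,898.8901

A$324,899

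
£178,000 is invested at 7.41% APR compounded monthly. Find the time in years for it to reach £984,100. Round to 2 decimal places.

23.15 years

Periodic rate i = 0.0741/12 = 0.006175.
n = ln(984100/178000) / ln(1+0.006175) = ln(5.52865) / 0.006156 = 277.7681 months
= 277.7681/12 years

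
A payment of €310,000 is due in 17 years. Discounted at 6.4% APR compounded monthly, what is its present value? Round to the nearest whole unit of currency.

€104,738

With 12 periods per year: i = 0.00533333, n = 204.
PV = 310,000 / (1 + 0.00533333)^204 = 310,000 / 2.959762 = 104,738.1427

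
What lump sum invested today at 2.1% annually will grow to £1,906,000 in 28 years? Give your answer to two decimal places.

£1,065,128.78

PV = 1,906,000 / (1 + 0.021)^28 = 1,906,000 / 1.789455 = 1,065,128.7758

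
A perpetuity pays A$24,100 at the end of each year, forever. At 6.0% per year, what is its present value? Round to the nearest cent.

A$401,666.67

PV = C/r = 24100/0.06 = 401,666.6667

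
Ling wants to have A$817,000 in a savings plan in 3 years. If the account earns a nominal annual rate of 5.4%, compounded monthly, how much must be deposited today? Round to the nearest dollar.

A$695,063

i = 0.054/12 = 0.0045 per month; n = 3·12 = 36.
PV = FV·(1+i)^(−n) = 817,000 × 0.850750 = 695,063.0112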